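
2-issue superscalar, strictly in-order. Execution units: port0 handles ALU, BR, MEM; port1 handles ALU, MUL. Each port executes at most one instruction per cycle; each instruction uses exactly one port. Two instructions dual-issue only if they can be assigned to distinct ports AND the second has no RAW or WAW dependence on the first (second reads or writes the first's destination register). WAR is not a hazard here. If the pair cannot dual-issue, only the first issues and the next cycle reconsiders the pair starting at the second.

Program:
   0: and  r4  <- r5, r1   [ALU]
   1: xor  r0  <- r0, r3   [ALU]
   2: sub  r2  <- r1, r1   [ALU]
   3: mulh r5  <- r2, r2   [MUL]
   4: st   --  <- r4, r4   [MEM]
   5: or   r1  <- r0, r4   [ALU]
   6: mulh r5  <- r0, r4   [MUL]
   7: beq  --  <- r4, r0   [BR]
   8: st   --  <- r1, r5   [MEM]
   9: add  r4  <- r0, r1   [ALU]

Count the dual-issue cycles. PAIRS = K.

PAIRS = 4

c0: i0,i1 and.ALU xor.ALU  dual
c1: i2 sub.ALU  RAW r2
c2: i3,i4 mulh.MUL st.MEM  dual
c3: i5,i6 or.ALU mulh.MUL  dual
c4: i7 beq.BR  no-port BR/MEM
c5: i8,i9 st.MEM add.ALU  dual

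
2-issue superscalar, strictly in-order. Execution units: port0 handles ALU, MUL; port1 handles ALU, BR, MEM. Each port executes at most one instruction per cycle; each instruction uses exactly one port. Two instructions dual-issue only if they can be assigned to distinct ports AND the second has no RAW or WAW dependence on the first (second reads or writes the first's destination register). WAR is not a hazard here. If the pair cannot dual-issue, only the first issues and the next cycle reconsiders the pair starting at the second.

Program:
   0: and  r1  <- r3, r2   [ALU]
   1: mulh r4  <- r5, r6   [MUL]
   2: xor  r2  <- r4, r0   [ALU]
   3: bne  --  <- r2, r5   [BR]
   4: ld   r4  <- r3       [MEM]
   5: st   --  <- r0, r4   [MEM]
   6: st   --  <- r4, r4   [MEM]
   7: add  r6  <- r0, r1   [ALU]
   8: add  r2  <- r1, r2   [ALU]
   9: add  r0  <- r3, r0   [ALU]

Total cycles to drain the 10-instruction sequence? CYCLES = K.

CYCLES = 7

#0 head=0: and mulh i0,i1 dual
#1 head=2: xor i2 RAW r2
#2 head=3: bne i3 no-port BR/MEM
#3 head=4: ld i4 no-port MEM/MEM
#4 head=5: st i5 no-port MEM/MEM
#5 head=6: st add i6,i7 dual
#6 head=8: add add i8,i9 dual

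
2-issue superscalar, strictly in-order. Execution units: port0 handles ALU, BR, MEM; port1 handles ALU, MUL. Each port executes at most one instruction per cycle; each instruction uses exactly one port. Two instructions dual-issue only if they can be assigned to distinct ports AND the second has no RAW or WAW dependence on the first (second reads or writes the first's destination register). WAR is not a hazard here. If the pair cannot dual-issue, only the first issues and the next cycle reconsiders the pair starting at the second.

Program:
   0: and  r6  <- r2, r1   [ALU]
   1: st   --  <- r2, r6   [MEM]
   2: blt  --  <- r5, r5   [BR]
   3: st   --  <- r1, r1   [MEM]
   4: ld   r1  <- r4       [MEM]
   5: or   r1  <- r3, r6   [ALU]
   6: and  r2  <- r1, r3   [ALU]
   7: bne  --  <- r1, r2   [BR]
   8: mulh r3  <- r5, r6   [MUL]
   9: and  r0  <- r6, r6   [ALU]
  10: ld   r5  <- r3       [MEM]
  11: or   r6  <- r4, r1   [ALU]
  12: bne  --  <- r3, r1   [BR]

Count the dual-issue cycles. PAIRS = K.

PAIRS = 3

t=0 i0:and.ALU ; RAW r6
t=1 i1:st.MEM ; no-port MEM/BR
t=2 i2:blt.BR ; no-port BR/MEM
t=3 i3:st.MEM ; no-port MEM/MEM
t=4 i4:ld.MEM ; WAW r1
t=5 i5:or.ALU ; RAW r1
t=6 i6:and.ALU ; RAW r2
t=7 i7/i8:bne.BR mulh.MUL ; dual
t=8 i9/i10:and.ALU ld.MEM ; dual
t=9 i11/i12:or.ALU bne.BR ; dual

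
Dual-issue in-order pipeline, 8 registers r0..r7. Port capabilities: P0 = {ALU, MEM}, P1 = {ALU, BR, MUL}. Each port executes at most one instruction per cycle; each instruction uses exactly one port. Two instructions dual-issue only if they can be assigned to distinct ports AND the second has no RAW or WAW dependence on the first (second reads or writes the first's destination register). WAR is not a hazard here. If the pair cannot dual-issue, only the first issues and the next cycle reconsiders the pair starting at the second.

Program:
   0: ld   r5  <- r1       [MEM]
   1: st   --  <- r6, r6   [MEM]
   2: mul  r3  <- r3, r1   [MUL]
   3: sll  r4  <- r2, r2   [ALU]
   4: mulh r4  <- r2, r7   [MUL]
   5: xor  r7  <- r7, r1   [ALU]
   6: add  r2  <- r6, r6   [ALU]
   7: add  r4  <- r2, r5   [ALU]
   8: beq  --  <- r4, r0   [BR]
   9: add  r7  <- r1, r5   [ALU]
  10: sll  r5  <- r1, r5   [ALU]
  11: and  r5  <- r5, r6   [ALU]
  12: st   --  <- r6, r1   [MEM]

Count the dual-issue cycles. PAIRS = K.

PAIRS = 4

0. ld.MEM @i0  | no-port MEM/MEM
1. st.MEM mul.MUL @i1+i2  | 2-wide
2. sll.ALU @i3  | WAW r4
3. mulh.MUL xor.ALU @i4+i5  | 2-wide
4. add.ALU @i6  | RAW r2
5. add.ALU @i7  | RAW r4
6. beq.BR add.ALU @i8+i9  | 2-wide
7. sll.ALU @i10  | RAW+WAW r5
8. and.ALU st.MEM @i11+i12  | 2-wide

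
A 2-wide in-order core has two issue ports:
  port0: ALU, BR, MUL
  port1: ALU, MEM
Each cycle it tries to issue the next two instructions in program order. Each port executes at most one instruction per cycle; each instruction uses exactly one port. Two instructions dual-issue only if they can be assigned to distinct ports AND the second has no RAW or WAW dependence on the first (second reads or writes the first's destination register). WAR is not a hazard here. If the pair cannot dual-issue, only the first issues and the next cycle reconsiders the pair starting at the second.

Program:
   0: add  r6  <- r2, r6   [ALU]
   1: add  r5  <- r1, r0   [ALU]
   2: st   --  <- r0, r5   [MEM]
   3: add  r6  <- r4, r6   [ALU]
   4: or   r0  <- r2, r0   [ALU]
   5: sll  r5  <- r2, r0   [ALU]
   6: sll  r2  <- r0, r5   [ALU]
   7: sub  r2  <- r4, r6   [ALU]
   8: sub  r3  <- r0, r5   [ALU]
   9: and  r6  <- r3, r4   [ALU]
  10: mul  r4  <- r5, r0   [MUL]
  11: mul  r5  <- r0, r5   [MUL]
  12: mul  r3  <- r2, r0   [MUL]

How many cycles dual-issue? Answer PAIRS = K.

t=0 i0/i1:add;add ; pair
t=1 i2/i3:st;add ; pair
t=2 i4:or ; RAW r0
t=3 i5:sll ; RAW r5
t=4 i6:sll ; WAW r2
t=5 i7/i8:sub;sub ; pair
t=6 i9/i10:and;mul ; pair
t=7 i11:mul ; no-port MUL/MUL
t=8 i12:mul ; tail

PAIRS = 4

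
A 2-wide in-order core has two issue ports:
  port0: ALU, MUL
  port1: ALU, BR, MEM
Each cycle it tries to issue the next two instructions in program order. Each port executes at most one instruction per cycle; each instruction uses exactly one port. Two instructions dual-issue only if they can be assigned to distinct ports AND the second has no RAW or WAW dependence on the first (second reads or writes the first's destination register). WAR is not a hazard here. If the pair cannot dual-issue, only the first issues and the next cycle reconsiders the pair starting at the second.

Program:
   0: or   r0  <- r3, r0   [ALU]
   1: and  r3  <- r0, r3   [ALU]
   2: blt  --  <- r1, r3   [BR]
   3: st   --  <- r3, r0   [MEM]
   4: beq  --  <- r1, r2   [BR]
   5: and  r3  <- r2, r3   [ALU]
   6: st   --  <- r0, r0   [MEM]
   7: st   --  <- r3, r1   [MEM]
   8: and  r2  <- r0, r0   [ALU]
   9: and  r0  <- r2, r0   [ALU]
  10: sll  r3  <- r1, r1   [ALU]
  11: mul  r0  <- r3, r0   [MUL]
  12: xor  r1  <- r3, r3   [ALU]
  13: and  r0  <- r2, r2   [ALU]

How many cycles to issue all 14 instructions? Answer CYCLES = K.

CYCLES = 10

#0 head=0: or i0 RAW r0
#1 head=1: and i1 RAW r3
#2 head=2: blt i2 no-port BR/MEM
#3 head=3: st i3 no-port MEM/BR
#4 head=4: beq and i4&i5 2-wide
#5 head=6: st i6 no-port MEM/MEM
#6 head=7: st and i7&i8 2-wide
#7 head=9: and sll i9&i10 2-wide
#8 head=11: mul xor i11&i12 2-wide
#9 head=13: and i13 tail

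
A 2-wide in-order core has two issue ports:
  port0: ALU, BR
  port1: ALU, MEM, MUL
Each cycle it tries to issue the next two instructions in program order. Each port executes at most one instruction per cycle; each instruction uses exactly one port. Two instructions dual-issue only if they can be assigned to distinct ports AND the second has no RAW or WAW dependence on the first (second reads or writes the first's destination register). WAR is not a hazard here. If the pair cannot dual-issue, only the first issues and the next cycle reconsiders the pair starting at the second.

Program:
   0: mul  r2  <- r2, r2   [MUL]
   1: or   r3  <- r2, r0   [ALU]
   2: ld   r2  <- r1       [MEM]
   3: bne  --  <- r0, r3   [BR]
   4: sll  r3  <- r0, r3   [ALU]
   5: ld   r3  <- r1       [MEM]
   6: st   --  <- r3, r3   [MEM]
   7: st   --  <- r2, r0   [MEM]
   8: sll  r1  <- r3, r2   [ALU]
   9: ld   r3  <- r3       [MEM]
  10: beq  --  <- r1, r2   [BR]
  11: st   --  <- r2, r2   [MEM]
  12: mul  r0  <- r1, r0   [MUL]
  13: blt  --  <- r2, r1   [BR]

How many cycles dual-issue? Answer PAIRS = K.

PAIRS = 5

0. mul.MUL @i0  | RAW r2
1. or.ALU;ld.MEM @i1&i2  | pair
2. bne.BR;sll.ALU @i3&i4  | pair
3. ld.MEM @i5  | no-port MEM/MEM
4. st.MEM @i6  | no-port MEM/MEM
5. st.MEM;sll.ALU @i7&i8  | pair
6. ld.MEM;beq.BR @i9&i10  | pair
7. st.MEM @i11  | no-port MEM/MUL
8. mul.MUL;blt.BR @i12&i13  | pair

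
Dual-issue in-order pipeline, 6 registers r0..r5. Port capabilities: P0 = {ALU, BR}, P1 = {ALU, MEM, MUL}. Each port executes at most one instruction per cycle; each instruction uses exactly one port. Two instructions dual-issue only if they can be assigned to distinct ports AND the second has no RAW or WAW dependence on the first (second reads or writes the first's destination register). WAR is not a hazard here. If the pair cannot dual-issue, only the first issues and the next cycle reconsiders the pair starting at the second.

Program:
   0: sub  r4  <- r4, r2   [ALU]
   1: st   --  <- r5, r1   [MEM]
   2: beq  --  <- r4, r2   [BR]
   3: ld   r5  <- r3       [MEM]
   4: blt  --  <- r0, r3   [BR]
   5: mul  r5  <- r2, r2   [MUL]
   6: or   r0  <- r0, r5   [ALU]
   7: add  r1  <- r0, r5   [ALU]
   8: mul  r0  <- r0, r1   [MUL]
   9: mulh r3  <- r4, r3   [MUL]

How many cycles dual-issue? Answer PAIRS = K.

PAIRS = 3

  cy0 -> i0,i1 (sub.ALU+st.MEM) 2-wide
  cy1 -> i2,i3 (beq.BR+ld.MEM) 2-wide
  cy2 -> i4,i5 (blt.BR+mul.MUL) 2-wide
  cy3 -> i6 (or.ALU) RAW r0
  cy4 -> i7 (add.ALU) RAW r1
  cy5 -> i8 (mul.MUL) no-port MUL/MUL
  cy6 -> i9 (mulh.MUL) tail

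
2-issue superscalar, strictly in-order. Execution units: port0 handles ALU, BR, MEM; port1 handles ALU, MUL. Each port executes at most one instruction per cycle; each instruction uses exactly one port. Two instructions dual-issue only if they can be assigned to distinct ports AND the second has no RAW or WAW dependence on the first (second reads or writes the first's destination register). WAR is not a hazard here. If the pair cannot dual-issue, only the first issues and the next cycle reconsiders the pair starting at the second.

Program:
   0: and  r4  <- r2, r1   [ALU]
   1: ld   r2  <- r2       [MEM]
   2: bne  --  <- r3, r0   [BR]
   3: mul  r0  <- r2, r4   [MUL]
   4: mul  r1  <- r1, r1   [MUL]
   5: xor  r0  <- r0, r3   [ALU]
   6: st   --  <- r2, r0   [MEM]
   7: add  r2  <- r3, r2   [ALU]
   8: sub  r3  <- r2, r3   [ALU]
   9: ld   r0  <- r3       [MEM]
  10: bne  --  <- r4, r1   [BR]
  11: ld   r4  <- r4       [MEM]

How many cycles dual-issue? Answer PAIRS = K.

PAIRS = 4

  cy0 -> i0&i1 (and.ALU+ld.MEM) pair
  cy1 -> i2&i3 (bne.BR+mul.MUL) pair
  cy2 -> i4&i5 (mul.MUL+xor.ALU) pair
  cy3 -> i6&i7 (st.MEM+add.ALU) pair
  cy4 -> i8 (sub.ALU) RAW r3
  cy5 -> i9 (ld.MEM) no-port MEM/BR
  cy6 -> i10 (bne.BR) no-port BR/MEM
  cy7 -> i11 (ld.MEM) tail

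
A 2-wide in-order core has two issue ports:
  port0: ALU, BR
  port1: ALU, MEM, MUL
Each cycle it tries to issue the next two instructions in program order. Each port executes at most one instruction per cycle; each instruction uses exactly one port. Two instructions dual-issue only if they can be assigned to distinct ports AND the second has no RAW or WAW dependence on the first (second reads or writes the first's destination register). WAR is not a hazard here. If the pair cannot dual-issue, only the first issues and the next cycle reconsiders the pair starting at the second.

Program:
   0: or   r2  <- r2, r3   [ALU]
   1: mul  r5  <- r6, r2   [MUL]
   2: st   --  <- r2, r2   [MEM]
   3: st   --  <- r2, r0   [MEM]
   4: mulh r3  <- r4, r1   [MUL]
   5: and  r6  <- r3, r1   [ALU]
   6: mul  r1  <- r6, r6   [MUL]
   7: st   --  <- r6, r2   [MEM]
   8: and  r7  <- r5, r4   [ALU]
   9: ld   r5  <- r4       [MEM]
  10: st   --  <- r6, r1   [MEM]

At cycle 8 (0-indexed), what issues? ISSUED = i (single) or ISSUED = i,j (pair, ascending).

ISSUED = 9

  cy0 -> i0 (or.ALU) RAW r2
  cy1 -> i1 (mul.MUL) no-port MUL/MEM
  cy2 -> i2 (st.MEM) no-port MEM/MEM
  cy3 -> i3 (st.MEM) no-port MEM/MUL
  cy4 -> i4 (mulh.MUL) RAW r3
  cy5 -> i5 (and.ALU) RAW r6
  cy6 -> i6 (mul.MUL) no-port MUL/MEM
  cy7 -> i7,i8 (st.MEM and.ALU) pair
  cy8 -> i9 (ld.MEM) no-port MEM/MEM
  cy9 -> i10 (st.MEM) tail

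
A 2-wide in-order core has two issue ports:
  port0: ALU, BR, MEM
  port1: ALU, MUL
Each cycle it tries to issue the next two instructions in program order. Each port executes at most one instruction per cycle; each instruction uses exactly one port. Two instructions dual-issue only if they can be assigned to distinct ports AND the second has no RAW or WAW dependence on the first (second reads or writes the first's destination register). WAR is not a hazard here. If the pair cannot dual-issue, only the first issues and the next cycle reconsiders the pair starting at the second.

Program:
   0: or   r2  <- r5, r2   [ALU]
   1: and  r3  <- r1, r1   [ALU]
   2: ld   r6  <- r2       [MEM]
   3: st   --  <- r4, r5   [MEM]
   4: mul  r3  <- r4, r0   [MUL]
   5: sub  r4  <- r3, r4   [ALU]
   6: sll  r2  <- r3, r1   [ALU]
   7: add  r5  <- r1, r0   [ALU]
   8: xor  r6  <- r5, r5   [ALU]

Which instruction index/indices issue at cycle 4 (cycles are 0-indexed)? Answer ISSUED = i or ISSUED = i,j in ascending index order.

[0] i0/i1  or/and  -- dual
[1] i2  ld  -- no-port MEM/MEM
[2] i3/i4  st/mul  -- dual
[3] i5/i6  sub/sll  -- dual
[4] i7  add  -- RAW r5
[5] i8  xor  -- tail

ISSUED = 7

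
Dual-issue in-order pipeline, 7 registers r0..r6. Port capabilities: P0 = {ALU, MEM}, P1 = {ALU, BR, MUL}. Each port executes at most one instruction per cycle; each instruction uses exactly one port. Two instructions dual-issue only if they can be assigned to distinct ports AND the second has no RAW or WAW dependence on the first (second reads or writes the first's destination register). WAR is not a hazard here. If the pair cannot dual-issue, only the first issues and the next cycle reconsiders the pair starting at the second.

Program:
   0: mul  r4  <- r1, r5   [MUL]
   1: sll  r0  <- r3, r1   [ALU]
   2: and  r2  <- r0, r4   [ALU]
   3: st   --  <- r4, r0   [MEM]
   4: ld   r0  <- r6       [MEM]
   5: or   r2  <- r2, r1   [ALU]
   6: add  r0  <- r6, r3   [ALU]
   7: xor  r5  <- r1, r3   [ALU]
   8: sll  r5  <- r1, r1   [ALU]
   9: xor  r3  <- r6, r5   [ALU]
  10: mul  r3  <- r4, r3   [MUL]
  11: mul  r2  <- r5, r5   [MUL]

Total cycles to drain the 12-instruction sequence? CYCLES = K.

CYCLES = 8

[0] i0&i1  mul.MUL;sll.ALU  -- 2-wide
[1] i2&i3  and.ALU;st.MEM  -- 2-wide
[2] i4&i5  ld.MEM;or.ALU  -- 2-wide
[3] i6&i7  add.ALU;xor.ALU  -- 2-wide
[4] i8  sll.ALU  -- RAW r5
[5] i9  xor.ALU  -- RAW+WAW r3
[6] i10  mul.MUL  -- no-port MUL/MUL
[7] i11  mul.MUL  -- tail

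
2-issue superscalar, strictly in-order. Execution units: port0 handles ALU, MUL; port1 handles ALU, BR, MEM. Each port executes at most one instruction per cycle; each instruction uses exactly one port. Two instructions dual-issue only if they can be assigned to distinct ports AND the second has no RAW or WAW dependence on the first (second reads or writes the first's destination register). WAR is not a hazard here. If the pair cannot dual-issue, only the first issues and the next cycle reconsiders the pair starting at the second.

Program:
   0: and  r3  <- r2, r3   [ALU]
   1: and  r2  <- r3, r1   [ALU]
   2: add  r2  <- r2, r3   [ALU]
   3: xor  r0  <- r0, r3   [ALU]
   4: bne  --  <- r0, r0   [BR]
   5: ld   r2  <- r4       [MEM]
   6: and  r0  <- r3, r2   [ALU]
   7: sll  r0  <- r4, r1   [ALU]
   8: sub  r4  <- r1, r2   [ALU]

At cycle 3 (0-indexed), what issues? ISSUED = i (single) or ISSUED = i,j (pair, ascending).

ISSUED = 4

t=0 i0:and ; RAW r3
t=1 i1:and ; RAW+WAW r2
t=2 i2+i3:add+xor ; 2-wide
t=3 i4:bne ; no-port BR/MEM
t=4 i5:ld ; RAW r2
t=5 i6:and ; WAW r0
t=6 i7+i8:sll+sub ; 2-wide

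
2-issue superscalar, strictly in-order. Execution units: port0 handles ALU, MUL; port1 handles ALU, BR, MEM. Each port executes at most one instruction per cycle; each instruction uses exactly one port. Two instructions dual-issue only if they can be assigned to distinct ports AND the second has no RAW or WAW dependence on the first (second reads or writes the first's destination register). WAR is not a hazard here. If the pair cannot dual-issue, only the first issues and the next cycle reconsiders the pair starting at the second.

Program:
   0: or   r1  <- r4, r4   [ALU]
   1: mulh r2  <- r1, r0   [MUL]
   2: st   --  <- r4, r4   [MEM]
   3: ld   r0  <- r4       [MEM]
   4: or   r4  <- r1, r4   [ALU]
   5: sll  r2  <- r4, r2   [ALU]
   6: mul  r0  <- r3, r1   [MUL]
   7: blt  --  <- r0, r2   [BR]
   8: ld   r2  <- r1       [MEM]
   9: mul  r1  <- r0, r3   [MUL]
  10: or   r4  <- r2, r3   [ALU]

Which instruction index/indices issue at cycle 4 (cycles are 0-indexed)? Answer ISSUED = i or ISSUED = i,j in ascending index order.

t=0 i0:or ; RAW r1
t=1 i1&i2:mulh+st ; pair
t=2 i3&i4:ld+or ; pair
t=3 i5&i6:sll+mul ; pair
t=4 i7:blt ; no-port BR/MEM
t=5 i8&i9:ld+mul ; pair
t=6 i10:or ; tail

ISSUED = 7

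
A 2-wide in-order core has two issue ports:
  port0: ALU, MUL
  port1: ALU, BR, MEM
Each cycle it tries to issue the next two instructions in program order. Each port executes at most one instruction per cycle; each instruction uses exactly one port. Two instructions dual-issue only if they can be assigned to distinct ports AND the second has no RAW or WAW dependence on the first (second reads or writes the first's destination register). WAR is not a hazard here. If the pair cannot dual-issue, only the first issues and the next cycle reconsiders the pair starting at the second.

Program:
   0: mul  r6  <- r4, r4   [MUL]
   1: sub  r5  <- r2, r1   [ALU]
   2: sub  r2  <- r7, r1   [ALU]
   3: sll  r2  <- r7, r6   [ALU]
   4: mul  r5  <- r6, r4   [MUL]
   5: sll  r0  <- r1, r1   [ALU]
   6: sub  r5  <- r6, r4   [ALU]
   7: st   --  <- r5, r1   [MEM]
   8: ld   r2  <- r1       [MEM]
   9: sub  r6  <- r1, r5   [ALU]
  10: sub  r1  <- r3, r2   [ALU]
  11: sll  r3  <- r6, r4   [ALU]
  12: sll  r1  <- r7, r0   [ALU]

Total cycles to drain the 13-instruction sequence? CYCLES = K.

[0] i0+i1  mul.MUL;sub.ALU  -- dual
[1] i2  sub.ALU  -- WAW r2
[2] i3+i4  sll.ALU;mul.MUL  -- dual
[3] i5+i6  sll.ALU;sub.ALU  -- dual
[4] i7  st.MEM  -- no-port MEM/MEM
[5] i8+i9  ld.MEM;sub.ALU  -- dual
[6] i10+i11  sub.ALU;sll.ALU  -- dual
[7] i12  sll.ALU  -- tail

CYCLES = 8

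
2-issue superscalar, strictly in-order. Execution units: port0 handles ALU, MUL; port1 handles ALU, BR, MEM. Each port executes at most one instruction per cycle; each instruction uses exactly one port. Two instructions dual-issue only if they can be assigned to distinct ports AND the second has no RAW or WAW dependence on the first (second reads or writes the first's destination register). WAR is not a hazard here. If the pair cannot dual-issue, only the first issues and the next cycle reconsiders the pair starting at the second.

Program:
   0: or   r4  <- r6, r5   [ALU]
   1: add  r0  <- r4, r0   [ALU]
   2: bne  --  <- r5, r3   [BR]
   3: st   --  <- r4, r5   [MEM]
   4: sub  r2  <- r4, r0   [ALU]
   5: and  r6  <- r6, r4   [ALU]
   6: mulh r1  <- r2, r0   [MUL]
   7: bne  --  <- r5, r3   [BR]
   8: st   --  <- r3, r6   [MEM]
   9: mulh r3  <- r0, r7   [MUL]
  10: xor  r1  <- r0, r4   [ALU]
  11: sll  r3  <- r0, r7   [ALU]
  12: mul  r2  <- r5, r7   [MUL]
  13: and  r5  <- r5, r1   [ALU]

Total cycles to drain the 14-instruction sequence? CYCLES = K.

CYCLES = 8

0. or.ALU @i0  | RAW r4
1. add.ALU+bne.BR @i1/i2  | dual
2. st.MEM+sub.ALU @i3/i4  | dual
3. and.ALU+mulh.MUL @i5/i6  | dual
4. bne.BR @i7  | no-port BR/MEM
5. st.MEM+mulh.MUL @i8/i9  | dual
6. xor.ALU+sll.ALU @i10/i11  | dual
7. mul.MUL+and.ALU @i12/i13  | dual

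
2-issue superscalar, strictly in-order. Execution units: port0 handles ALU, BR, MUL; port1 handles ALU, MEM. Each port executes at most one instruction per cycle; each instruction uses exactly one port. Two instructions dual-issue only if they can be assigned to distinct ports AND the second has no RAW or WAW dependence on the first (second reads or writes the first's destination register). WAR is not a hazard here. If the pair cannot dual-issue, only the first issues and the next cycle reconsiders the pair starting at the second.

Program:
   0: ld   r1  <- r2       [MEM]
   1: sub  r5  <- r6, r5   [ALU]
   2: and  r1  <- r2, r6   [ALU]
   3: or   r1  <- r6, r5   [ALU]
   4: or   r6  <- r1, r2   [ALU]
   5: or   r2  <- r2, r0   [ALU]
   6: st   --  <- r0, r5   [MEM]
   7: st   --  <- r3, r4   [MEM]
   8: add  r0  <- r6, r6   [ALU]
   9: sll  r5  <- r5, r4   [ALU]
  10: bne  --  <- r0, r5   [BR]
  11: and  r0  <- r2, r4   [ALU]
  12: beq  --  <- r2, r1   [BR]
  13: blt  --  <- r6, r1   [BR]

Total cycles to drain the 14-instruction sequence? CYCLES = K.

0. ld+sub @i0,i1  | pair
1. and @i2  | WAW r1
2. or @i3  | RAW r1
3. or+or @i4,i5  | pair
4. st @i6  | no-port MEM/MEM
5. st+add @i7,i8  | pair
6. sll @i9  | RAW r5
7. bne+and @i10,i11  | pair
8. beq @i12  | no-port BR/BR
9. blt @i13  | tail

CYCLES = 10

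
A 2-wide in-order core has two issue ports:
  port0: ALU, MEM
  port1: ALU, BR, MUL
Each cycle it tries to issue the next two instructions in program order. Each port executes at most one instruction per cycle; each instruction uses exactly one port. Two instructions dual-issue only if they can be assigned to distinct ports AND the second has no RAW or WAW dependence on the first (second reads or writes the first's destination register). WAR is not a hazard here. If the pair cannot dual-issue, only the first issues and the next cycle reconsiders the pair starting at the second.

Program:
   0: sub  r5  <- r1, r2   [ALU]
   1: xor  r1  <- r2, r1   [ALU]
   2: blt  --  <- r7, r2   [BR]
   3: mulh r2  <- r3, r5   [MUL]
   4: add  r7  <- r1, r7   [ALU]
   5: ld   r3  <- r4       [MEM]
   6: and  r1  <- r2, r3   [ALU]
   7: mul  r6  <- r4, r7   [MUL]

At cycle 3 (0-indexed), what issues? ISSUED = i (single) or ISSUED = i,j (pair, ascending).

#0 head=0: sub+xor i0/i1 pair
#1 head=2: blt i2 no-port BR/MUL
#2 head=3: mulh+add i3/i4 pair
#3 head=5: ld i5 RAW r3
#4 head=6: and+mul i6/i7 pair

ISSUED = 5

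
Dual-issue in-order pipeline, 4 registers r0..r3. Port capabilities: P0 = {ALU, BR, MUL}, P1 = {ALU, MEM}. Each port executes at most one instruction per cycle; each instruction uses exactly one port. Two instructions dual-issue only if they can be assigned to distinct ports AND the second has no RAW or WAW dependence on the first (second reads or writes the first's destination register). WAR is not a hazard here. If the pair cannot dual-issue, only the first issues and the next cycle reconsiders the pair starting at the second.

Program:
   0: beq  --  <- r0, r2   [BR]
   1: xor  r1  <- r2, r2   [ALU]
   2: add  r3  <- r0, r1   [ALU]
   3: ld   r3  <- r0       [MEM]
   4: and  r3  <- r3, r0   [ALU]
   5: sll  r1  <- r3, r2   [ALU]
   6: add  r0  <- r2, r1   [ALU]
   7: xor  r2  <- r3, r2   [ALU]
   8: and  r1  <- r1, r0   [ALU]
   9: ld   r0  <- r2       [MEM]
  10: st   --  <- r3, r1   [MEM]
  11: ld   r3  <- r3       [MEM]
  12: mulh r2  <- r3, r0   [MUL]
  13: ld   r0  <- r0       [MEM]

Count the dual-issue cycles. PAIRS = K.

PAIRS = 4

  cy0 -> i0,i1 (beq.BR xor.ALU) 2-wide
  cy1 -> i2 (add.ALU) WAW r3
  cy2 -> i3 (ld.MEM) RAW+WAW r3
  cy3 -> i4 (and.ALU) RAW r3
  cy4 -> i5 (sll.ALU) RAW r1
  cy5 -> i6,i7 (add.ALU xor.ALU) 2-wide
  cy6 -> i8,i9 (and.ALU ld.MEM) 2-wide
  cy7 -> i10 (st.MEM) no-port MEM/MEM
  cy8 -> i11 (ld.MEM) RAW r3
  cy9 -> i12,i13 (mulh.MUL ld.MEM) 2-wide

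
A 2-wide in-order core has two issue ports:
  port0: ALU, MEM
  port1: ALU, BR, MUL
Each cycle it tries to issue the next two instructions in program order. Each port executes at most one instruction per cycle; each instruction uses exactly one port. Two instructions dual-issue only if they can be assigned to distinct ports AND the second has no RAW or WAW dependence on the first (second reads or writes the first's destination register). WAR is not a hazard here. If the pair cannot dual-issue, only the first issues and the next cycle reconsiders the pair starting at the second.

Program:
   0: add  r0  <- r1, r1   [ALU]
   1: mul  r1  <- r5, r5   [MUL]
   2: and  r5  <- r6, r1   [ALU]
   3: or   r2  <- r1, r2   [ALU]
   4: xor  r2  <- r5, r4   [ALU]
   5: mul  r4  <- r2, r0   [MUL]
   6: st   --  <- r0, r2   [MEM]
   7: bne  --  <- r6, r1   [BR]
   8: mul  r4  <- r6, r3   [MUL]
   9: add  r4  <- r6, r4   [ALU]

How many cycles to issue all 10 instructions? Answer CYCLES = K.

[0] i0/i1  add.ALU+mul.MUL  -- 2-wide
[1] i2/i3  and.ALU+or.ALU  -- 2-wide
[2] i4  xor.ALU  -- RAW r2
[3] i5/i6  mul.MUL+st.MEM  -- 2-wide
[4] i7  bne.BR  -- no-port BR/MUL
[5] i8  mul.MUL  -- RAW+WAW r4
[6] i9  add.ALU  -- tail

CYCLES = 7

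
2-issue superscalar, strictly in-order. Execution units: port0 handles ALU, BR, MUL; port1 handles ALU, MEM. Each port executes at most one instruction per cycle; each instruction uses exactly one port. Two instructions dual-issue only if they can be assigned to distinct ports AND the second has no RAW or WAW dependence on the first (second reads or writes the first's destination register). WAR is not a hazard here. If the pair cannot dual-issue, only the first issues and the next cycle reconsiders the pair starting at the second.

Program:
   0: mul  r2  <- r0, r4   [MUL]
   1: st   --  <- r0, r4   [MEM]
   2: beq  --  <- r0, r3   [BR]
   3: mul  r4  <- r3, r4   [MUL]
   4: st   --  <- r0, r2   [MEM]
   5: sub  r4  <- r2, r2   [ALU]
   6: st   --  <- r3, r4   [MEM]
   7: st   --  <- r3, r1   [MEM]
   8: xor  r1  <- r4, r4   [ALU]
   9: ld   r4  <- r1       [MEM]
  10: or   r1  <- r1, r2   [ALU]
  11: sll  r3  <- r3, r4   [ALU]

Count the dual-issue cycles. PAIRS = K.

  cy0 -> i0+i1 (mul/st) pair
  cy1 -> i2 (beq) no-port BR/MUL
  cy2 -> i3+i4 (mul/st) pair
  cy3 -> i5 (sub) RAW r4
  cy4 -> i6 (st) no-port MEM/MEM
  cy5 -> i7+i8 (st/xor) pair
  cy6 -> i9+i10 (ld/or) pair
  cy7 -> i11 (sll) tail

PAIRS = 4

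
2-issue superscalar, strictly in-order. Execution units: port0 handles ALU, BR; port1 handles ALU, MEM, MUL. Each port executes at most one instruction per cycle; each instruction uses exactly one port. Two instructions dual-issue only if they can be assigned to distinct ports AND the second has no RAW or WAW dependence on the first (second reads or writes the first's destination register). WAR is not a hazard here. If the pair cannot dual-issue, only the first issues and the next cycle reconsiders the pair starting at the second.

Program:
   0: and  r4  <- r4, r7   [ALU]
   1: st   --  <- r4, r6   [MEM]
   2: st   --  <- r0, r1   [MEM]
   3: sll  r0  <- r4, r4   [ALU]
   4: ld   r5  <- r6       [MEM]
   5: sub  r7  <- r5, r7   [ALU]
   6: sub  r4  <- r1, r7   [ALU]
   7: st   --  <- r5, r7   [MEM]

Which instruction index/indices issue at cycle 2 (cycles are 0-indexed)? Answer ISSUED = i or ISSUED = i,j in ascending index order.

ISSUED = 2,3

c0: i0 and.ALU  RAW r4
c1: i1 st.MEM  no-port MEM/MEM
c2: i2&i3 st.MEM/sll.ALU  dual
c3: i4 ld.MEM  RAW r5
c4: i5 sub.ALU  RAW r7
c5: i6&i7 sub.ALU/st.MEM  dual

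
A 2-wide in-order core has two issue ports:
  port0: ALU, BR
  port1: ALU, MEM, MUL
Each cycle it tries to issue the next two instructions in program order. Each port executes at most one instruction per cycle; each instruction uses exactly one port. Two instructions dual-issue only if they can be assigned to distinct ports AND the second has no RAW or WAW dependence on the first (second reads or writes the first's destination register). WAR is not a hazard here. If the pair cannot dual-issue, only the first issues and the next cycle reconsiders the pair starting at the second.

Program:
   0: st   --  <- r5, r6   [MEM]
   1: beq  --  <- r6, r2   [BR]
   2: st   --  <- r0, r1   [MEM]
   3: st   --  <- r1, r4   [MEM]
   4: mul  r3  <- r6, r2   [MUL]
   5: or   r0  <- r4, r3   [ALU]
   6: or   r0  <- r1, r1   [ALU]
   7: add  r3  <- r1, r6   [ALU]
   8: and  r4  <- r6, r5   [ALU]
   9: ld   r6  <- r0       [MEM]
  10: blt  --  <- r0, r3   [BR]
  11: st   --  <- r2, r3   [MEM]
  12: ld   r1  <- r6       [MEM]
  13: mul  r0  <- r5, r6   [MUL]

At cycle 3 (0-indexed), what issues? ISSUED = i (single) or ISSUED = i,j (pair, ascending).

ISSUED = 4

0. st beq @i0&i1  | dual
1. st @i2  | no-port MEM/MEM
2. st @i3  | no-port MEM/MUL
3. mul @i4  | RAW r3
4. or @i5  | WAW r0
5. or add @i6&i7  | dual
6. and ld @i8&i9  | dual
7. blt st @i10&i11  | dual
8. ld @i12  | no-port MEM/MUL
9. mul @i13  | tail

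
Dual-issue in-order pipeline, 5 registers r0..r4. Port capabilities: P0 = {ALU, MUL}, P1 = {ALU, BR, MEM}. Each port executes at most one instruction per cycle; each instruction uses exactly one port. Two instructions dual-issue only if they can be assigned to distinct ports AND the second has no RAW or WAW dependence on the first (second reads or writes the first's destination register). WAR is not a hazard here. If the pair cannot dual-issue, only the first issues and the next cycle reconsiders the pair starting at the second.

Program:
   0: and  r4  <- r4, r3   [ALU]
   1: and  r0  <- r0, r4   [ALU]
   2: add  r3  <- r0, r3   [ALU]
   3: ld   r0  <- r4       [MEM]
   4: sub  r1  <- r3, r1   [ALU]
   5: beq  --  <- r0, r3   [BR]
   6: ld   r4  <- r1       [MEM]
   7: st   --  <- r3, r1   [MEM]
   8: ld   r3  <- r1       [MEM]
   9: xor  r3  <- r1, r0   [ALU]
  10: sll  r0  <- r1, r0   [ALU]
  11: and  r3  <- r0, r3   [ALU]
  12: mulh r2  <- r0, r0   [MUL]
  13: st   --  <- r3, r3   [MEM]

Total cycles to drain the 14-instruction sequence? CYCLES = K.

[0] i0  and  -- RAW r4
[1] i1  and  -- RAW r0
[2] i2&i3  add+ld  -- dual
[3] i4&i5  sub+beq  -- dual
[4] i6  ld  -- no-port MEM/MEM
[5] i7  st  -- no-port MEM/MEM
[6] i8  ld  -- WAW r3
[7] i9&i10  xor+sll  -- dual
[8] i11&i12  and+mulh  -- dual
[9] i13  st  -- tail

CYCLES = 10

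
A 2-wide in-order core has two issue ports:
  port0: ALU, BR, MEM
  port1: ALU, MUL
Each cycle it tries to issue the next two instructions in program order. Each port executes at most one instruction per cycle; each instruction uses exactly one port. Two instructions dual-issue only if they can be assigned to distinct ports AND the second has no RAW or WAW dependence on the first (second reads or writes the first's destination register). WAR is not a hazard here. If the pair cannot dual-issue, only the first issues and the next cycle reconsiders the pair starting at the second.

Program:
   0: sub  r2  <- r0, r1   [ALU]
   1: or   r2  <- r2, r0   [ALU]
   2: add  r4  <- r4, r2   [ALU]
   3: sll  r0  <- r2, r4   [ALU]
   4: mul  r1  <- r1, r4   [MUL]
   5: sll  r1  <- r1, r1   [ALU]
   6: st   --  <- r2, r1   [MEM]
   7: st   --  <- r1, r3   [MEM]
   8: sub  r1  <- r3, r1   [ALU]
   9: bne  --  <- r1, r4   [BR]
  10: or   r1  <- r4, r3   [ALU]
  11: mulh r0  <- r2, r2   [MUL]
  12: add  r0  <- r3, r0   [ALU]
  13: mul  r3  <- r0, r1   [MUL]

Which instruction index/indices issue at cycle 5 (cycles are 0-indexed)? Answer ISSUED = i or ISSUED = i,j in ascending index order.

  cy0 -> i0 (sub) RAW+WAW r2
  cy1 -> i1 (or) RAW r2
  cy2 -> i2 (add) RAW r4
  cy3 -> i3,i4 (sll+mul) pair
  cy4 -> i5 (sll) RAW r1
  cy5 -> i6 (st) no-port MEM/MEM
  cy6 -> i7,i8 (st+sub) pair
  cy7 -> i9,i10 (bne+or) pair
  cy8 -> i11 (mulh) RAW+WAW r0
  cy9 -> i12 (add) RAW r0
  cy10 -> i13 (mul) tail

ISSUED = 6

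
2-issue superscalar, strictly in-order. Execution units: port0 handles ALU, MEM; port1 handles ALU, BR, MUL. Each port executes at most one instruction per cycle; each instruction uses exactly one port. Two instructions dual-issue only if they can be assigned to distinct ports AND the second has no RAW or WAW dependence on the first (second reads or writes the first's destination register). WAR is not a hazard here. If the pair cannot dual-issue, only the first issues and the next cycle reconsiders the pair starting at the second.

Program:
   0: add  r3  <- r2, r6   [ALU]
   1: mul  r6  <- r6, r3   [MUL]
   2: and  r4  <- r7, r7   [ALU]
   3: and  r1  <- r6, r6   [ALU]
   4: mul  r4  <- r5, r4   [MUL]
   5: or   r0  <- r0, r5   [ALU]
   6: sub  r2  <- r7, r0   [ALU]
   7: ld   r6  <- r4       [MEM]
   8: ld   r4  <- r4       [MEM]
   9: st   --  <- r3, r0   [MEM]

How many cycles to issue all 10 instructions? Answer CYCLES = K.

CYCLES = 7

  cy0 -> i0 (add.ALU) RAW r3
  cy1 -> i1,i2 (mul.MUL+and.ALU) pair
  cy2 -> i3,i4 (and.ALU+mul.MUL) pair
  cy3 -> i5 (or.ALU) RAW r0
  cy4 -> i6,i7 (sub.ALU+ld.MEM) pair
  cy5 -> i8 (ld.MEM) no-port MEM/MEM
  cy6 -> i9 (st.MEM) tail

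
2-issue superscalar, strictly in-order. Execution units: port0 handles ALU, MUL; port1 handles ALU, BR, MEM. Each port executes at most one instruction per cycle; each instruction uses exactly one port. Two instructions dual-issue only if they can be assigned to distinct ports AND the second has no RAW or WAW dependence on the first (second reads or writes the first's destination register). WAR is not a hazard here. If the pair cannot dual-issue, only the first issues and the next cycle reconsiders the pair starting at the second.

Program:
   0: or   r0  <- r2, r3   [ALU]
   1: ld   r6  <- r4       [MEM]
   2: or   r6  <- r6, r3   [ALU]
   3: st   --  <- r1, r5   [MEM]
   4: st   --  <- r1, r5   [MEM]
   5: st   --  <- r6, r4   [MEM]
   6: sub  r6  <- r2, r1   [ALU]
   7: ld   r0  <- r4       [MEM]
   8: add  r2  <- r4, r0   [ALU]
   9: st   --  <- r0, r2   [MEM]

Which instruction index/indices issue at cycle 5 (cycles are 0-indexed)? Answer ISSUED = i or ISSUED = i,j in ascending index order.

[0] i0/i1  or/ld  -- pair
[1] i2/i3  or/st  -- pair
[2] i4  st  -- no-port MEM/MEM
[3] i5/i6  st/sub  -- pair
[4] i7  ld  -- RAW r0
[5] i8  add  -- RAW r2
[6] i9  st  -- tail

ISSUED = 8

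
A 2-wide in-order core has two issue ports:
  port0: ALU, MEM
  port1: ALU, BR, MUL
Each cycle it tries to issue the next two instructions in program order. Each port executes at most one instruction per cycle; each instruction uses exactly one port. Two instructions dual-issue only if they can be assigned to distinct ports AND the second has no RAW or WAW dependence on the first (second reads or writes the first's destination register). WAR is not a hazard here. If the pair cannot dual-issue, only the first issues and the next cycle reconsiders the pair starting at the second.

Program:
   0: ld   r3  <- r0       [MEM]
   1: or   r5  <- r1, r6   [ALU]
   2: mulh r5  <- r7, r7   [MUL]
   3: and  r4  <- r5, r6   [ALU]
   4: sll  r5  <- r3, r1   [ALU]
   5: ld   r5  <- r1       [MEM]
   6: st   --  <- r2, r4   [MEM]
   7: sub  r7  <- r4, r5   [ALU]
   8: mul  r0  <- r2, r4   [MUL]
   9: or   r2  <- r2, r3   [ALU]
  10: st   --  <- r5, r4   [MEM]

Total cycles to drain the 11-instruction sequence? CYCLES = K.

#0 head=0: ld;or i0&i1 dual
#1 head=2: mulh i2 RAW r5
#2 head=3: and;sll i3&i4 dual
#3 head=5: ld i5 no-port MEM/MEM
#4 head=6: st;sub i6&i7 dual
#5 head=8: mul;or i8&i9 dual
#6 head=10: st i10 tail

CYCLES = 7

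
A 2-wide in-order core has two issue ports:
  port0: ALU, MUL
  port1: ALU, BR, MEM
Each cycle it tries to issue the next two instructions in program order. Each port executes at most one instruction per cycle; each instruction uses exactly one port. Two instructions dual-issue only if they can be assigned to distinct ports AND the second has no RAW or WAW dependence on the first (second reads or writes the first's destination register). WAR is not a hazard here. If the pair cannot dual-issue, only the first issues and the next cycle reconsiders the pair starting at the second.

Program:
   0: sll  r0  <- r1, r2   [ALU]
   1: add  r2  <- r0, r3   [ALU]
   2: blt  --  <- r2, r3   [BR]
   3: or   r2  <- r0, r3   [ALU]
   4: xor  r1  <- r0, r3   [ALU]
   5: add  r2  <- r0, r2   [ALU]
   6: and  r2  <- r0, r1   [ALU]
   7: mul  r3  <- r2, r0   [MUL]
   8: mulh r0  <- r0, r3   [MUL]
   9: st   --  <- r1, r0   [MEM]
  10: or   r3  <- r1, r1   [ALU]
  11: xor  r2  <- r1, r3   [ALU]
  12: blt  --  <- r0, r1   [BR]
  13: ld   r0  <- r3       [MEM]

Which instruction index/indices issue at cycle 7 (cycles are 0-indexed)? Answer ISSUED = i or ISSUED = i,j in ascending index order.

[0] i0  sll  -- RAW r0
[1] i1  add  -- RAW r2
[2] i2&i3  blt or  -- pair
[3] i4&i5  xor add  -- pair
[4] i6  and  -- RAW r2
[5] i7  mul  -- no-port MUL/MUL
[6] i8  mulh  -- RAW r0
[7] i9&i10  st or  -- pair
[8] i11&i12  xor blt  -- pair
[9] i13  ld  -- tail

ISSUED = 9,10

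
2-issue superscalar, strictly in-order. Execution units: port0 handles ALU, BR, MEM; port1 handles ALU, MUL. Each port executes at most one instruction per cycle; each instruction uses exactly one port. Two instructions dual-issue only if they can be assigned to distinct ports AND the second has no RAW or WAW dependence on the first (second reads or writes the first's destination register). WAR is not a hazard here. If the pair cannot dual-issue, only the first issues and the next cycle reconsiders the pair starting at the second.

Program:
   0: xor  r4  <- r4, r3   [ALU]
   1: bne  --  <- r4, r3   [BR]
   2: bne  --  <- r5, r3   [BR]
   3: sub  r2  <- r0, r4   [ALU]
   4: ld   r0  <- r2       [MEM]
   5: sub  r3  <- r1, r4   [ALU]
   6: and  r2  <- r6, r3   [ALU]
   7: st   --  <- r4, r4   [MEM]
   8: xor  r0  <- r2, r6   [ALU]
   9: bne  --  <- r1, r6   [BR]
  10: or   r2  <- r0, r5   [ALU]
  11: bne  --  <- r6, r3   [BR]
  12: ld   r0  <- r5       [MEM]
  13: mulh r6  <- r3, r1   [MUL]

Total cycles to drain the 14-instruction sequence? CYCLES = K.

[0] i0  xor  -- RAW r4
[1] i1  bne  -- no-port BR/BR
[2] i2&i3  bne+sub  -- dual
[3] i4&i5  ld+sub  -- dual
[4] i6&i7  and+st  -- dual
[5] i8&i9  xor+bne  -- dual
[6] i10&i11  or+bne  -- dual
[7] i12&i13  ld+mulh  -- dual

CYCLES = 8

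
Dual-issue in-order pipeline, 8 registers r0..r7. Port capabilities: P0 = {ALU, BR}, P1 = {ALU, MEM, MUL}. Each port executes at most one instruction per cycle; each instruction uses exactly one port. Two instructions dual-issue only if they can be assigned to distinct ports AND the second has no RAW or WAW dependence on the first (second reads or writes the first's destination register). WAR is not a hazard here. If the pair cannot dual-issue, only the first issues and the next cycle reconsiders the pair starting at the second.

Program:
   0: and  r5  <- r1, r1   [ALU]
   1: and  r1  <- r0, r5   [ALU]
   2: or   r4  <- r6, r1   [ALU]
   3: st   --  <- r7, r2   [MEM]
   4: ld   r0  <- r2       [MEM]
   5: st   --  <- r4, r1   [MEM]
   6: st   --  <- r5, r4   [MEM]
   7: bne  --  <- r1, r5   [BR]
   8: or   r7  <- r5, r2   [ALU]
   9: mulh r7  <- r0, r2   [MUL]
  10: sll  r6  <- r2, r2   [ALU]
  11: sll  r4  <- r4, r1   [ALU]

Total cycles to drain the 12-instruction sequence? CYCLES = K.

0. and @i0  | RAW r5
1. and @i1  | RAW r1
2. or st @i2+i3  | 2-wide
3. ld @i4  | no-port MEM/MEM
4. st @i5  | no-port MEM/MEM
5. st bne @i6+i7  | 2-wide
6. or @i8  | WAW r7
7. mulh sll @i9+i10  | 2-wide
8. sll @i11  | tail

CYCLES = 9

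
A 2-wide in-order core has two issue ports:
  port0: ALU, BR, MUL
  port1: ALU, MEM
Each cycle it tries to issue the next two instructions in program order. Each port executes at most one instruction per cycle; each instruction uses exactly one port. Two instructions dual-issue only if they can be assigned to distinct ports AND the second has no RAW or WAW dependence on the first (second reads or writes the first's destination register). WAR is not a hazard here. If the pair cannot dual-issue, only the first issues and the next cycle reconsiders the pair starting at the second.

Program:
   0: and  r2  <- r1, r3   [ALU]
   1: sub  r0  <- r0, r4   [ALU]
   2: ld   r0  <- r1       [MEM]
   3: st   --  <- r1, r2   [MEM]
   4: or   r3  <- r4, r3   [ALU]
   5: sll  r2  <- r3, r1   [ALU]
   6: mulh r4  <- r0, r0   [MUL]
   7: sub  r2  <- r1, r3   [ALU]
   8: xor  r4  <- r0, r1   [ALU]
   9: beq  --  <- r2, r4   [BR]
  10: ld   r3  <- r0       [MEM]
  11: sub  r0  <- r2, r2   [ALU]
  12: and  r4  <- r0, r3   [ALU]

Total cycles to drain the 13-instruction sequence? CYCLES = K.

  cy0 -> i0/i1 (and.ALU;sub.ALU) dual
  cy1 -> i2 (ld.MEM) no-port MEM/MEM
  cy2 -> i3/i4 (st.MEM;or.ALU) dual
  cy3 -> i5/i6 (sll.ALU;mulh.MUL) dual
  cy4 -> i7/i8 (sub.ALU;xor.ALU) dual
  cy5 -> i9/i10 (beq.BR;ld.MEM) dual
  cy6 -> i11 (sub.ALU) RAW r0
  cy7 -> i12 (and.ALU) tail

CYCLES = 8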